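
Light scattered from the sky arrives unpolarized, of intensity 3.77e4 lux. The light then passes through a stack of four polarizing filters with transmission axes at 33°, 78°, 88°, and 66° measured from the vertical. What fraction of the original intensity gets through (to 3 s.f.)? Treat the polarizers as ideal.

I/I₀ ≈ 0.208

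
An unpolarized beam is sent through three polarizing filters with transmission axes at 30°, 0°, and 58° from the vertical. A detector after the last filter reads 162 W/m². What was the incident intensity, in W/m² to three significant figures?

Unpolarized light through the first polarizer → I₁ = ½ I₀, now polarized at 30°.
I₂ = I₁ cos²(0° − 30°) = 0.5 I₀ · cos²(30°) = 0.375 I₀.
I₃ = I₂ cos²(58° − 0°) = 0.375 I₀ · cos²(58°) = 0.1053 I₀.
So 162 W/m² = 0.1053 I₀, giving I₀ = 162/0.1053 = 1538 W/m².

I₀ ≈ 1540 W/m²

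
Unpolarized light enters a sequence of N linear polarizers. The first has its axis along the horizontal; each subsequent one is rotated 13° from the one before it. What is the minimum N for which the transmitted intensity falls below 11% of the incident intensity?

First polarizer halves the unpolarized light: factor 1/2.
Each further stage multiplies by cos²(13°) = 0.9494.
After N polarizers: T = 0.5·0.9494^(N−1). Require T < 0.11 ⇒ N−1 > ln(0.11/0.5)/ln(0.9494) = 29.16, so N−1 ≥ 30 and N = 31.
Check: N=31 gives T = 0.1053 < 0.11; N=30 gives T = 0.1109.

N = 31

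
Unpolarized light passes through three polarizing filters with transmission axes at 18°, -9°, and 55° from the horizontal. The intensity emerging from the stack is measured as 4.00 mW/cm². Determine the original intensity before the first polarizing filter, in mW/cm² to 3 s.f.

I₀ ≈ 52.4 mW/cm²

Unpolarized light through the first polarizer → I₁ = ½ I₀, now polarized at 18°.
I₂ = I₁ cos²(-9° − 18°) = 0.5 I₀ · cos²(27°) = 0.3969 I₀.
I₃ = I₂ cos²(55° + 9°) = 0.3969 I₀ · cos²(64°) = 0.07628 I₀.
So 4.00 mW/cm² = 0.07628 I₀, giving I₀ = 4.00/0.07628 = 52.44 mW/cm².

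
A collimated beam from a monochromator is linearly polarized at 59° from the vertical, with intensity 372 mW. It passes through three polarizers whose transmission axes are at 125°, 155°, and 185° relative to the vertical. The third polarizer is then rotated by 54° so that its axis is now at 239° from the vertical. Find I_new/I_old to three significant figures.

I_new/I_old ≈ 0.0146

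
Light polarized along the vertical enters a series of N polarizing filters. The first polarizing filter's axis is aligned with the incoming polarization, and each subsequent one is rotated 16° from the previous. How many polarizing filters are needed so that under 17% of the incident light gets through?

First polarizer is aligned with the polarization: full transmission.
Each further stage multiplies by cos²(16°) = 0.924.
After N polarizers: T = 0.924^(N−1). Require T < 0.17 ⇒ N−1 > ln(0.17)/ln(0.924) = 22.42, so N−1 ≥ 23 and N = 24.
Check: N=24 gives T = 0.1624 < 0.17; N=23 gives T = 0.1758.

N = 24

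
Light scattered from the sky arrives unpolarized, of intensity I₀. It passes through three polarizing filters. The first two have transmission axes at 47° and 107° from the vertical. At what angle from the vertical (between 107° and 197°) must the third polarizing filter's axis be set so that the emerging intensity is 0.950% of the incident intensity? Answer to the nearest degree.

θ ≈ 181°

Unpolarized light through the first polarizer → I₁ = ½ I₀, now polarized at 47°.
I₂ = I₁ cos²(107° − 47°) = 0.5 I₀ · cos²(60°) = 0.125 I₀.
Need I₃/I₀ = 0.0095, so cos²(θ − 107°) = 0.0095 / 0.125 = 0.076.
θ − 107° = arccos(√0.076) = 74.0°, giving θ ≈ 107 + 74.0 = 181.0°.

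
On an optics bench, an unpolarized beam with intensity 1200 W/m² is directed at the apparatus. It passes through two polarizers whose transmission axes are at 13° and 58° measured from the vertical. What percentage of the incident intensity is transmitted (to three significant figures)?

Unpolarized light through the first polarizer → I₁ = 1200 W/m²/2 = 600 W/m², polarized at 13°.
I₂ = I₁ · cos²(45°) = 600 · 0.5 = 300 W/m².
That is 25% of the incident intensity.

≈ 25.0%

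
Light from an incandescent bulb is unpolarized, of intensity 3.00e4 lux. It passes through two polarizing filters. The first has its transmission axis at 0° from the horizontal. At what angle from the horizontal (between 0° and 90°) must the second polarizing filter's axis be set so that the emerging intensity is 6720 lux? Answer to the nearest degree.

θ ≈ 48°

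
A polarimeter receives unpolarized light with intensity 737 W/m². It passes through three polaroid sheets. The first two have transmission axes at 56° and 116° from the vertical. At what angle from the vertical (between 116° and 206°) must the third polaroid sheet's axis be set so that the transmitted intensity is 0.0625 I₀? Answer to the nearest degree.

Unpolarized light through the first polarizer → I₁ = ½ I₀, now polarized at 56°.
I₂ = I₁ cos²(116° − 56°) = 0.5 I₀ · cos²(60°) = 0.125 I₀.
Need I₃/I₀ = 0.0625, so cos²(θ − 116°) = 0.0625 / 0.125 = 0.5.
θ − 116° = arccos(√0.5) = 45.0°, giving θ ≈ 116 + 45.0 = 161.0°.

θ ≈ 161°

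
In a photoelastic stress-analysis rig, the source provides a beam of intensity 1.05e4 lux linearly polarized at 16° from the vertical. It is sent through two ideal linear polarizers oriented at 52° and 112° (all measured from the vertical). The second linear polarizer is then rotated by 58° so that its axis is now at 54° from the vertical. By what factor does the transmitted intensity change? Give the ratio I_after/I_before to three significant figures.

Before rotation:
I₁ = I₀ cos²(52° − 16°) = I₀ cos²(36°) = 0.6545 I₀.
I₂ = I₁ cos²(112° − 52°) = 0.6545 I₀ · cos²(60°) = 0.1636 I₀.
After rotation:
I₁ = I₀ cos²(52° − 16°) = I₀ cos²(36°) = 0.6545 I₀.
I₂ = I₁ cos²(54° − 52°) = 0.6545 I₀ · cos²(2°) = 0.6537 I₀.
Ratio = 0.6537 / 0.1636 = 3.995.

I_new/I_old ≈ 4.00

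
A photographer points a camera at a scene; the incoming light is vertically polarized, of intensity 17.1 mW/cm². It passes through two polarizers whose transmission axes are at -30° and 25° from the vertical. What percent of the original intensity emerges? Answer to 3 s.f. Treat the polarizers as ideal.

I₁ = 17.1 mW/cm² · cos²(30°) = 12.83 mW/cm².
I₂ = I₁ · cos²(55°) = 12.83 · 0.329 = 4.219 mW/cm².
That is 24.67% of the incident intensity.

≈ 24.7%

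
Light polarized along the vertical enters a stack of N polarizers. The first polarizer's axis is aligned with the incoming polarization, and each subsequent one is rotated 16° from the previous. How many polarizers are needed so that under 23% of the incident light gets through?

N = 20

First polarizer is aligned with the polarization: full transmission.
Each further stage multiplies by cos²(16°) = 0.924.
After N polarizers: T = 0.924^(N−1). Require T < 0.23 ⇒ N−1 > ln(0.23)/ln(0.924) = 18.60, so N−1 ≥ 19 and N = 20.
Check: N=20 gives T = 0.2228 < 0.23; N=19 gives T = 0.2412.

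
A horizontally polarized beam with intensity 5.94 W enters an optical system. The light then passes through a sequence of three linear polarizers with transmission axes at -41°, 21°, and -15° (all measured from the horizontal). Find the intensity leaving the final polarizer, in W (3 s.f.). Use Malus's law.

By Malus's law, I₁ = 5.94 W · cos²(41°) = 3.383 W.
I₂ = I₁ · cos²(62°) = 3.383 · 0.2204 = 0.7457 W.
I₃ = I₂ · cos²(36°) = 0.7457 · 0.6545 = 0.4881 W.

I ≈ 0.488 W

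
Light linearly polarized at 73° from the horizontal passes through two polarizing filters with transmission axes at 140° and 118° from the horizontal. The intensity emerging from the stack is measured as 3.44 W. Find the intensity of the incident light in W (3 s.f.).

I₀ ≈ 26.2 W

I₁ = I₀ cos²(140° − 73°) = I₀ cos²(67°) = 0.1527 I₀.
I₂ = I₁ cos²(118° − 140°) = 0.1527 I₀ · cos²(22°) = 0.1312 I₀.
So 3.44 W = 0.1312 I₀, giving I₀ = 3.44/0.1312 = 26.21 W.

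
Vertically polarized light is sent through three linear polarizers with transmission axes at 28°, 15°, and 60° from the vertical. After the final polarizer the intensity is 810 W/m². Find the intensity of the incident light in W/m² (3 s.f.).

I₀ ≈ 2190 W/m²

I₁ = I₀ cos²(28° − 0°) = I₀ cos²(28°) = 0.7796 I₀.
I₂ = I₁ cos²(15° − 28°) = 0.7796 I₀ · cos²(13°) = 0.7401 I₀.
I₃ = I₂ cos²(60° − 15°) = 0.7401 I₀ · cos²(45°) = 0.3701 I₀.
So 810 W/m² = 0.3701 I₀, giving I₀ = 810/0.3701 = 2189 W/m².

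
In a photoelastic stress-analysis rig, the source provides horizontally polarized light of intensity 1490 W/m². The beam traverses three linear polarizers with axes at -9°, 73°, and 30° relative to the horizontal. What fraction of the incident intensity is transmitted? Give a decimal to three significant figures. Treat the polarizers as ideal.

I/I₀ ≈ 0.0101

By Malus's law, I₁ = 1490 W/m² · cos²(9°) = 1454 W/m².
I₂ = I₁ · cos²(82°) = 1454 · 0.01937 = 28.15 W/m².
I₃ = I₂ · cos²(43°) = 28.15 · 0.5349 = 15.06 W/m².
Transmitted fraction = 0.01011.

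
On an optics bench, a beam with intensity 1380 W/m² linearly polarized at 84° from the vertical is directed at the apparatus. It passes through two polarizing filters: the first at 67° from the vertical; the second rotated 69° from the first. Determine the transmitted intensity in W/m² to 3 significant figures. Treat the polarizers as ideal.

I₁ = 1380 W/m² · cos²(17°) = 1262 W/m².
I₂ = I₁ · cos²(69°) = 1262 · 0.1284 = 162.1 W/m².

I ≈ 162 W/m²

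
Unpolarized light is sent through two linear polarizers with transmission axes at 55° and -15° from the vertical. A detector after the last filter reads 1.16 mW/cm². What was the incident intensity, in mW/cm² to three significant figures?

Unpolarized light through the first polarizer → I₁ = ½ I₀, now polarized at 55°.
I₂ = I₁ cos²(-15° − 55°) = 0.5 I₀ · cos²(70°) = 0.05849 I₀.
So 1.16 mW/cm² = 0.05849 I₀, giving I₀ = 1.16/0.05849 = 19.83 mW/cm².

I₀ ≈ 19.8 mW/cm²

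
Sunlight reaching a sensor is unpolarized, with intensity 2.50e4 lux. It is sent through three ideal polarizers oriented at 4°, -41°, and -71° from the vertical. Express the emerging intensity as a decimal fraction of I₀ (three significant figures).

I/I₀ ≈ 0.188

Unpolarized light through the first polarizer → I₁ = 2.50e4 lux/2 = 1.25e+04 lux, polarized at 4°.
I₂ = I₁ · cos²(45°) = 1.25e+04 · 0.5 = 6250 lux.
I₃ = I₂ · cos²(30°) = 6250 · 0.75 = 4688 lux.
Transmitted fraction = 0.1875.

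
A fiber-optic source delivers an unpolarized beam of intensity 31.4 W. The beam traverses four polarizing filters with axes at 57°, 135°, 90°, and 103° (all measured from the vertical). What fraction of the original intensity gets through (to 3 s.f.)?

I/I₀ ≈ 0.0103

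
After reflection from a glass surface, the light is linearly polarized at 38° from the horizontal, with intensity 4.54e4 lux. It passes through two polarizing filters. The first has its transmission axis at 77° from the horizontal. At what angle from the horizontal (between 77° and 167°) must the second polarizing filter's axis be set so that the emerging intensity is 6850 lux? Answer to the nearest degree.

By Malus's law, I₁ = I₀ cos²(77° − 38°) = I₀ cos²(39°) = 0.604 I₀.
Target fraction: 6850 / 4.54e4 lux = 0.1509 of I₀.
Need I₂/I₀ = 0.1509, so cos²(θ − 77°) = 0.1509 / 0.604 = 0.2498.
θ − 77° = arccos(√0.2498) = 60.0°, giving θ ≈ 77 + 60.0 = 137.0°.

θ ≈ 137°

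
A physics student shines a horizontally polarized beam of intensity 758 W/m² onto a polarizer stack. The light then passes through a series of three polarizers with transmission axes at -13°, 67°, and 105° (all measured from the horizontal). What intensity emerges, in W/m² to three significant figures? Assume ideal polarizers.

I ≈ 13.5 W/m²

I₁ = 758 W/m² · cos²(13°) = 719.6 W/m².
I₂ = I₁ · cos²(80°) = 719.6 · 0.03015 = 21.7 W/m².
I₃ = I₂ · cos²(38°) = 21.7 · 0.621 = 13.47 W/m².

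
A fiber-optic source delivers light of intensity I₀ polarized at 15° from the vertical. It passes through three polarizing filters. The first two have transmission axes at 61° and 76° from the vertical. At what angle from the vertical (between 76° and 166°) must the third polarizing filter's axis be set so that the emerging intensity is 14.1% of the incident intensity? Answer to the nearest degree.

By Malus's law, I₁ = I₀ cos²(61° − 15°) = I₀ cos²(46°) = 0.4826 I₀.
I₂ = I₁ cos²(76° − 61°) = 0.4826 I₀ · cos²(15°) = 0.4502 I₀.
Need I₃/I₀ = 0.141, so cos²(θ − 76°) = 0.141 / 0.4502 = 0.3132.
θ − 76° = arccos(√0.3132) = 56.0°, giving θ ≈ 76 + 56.0 = 132.0°.

θ ≈ 132°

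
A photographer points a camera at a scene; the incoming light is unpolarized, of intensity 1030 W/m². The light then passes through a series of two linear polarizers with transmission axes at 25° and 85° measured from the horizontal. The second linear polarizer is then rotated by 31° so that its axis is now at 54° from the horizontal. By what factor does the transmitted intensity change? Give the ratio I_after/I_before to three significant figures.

I_new/I_old ≈ 3.06

Before rotation:
Unpolarized light through the first polarizer → I₁ = ½ I₀, now polarized at 25°.
I₂ = I₁ cos²(85° − 25°) = 0.5 I₀ · cos²(60°) = 0.125 I₀.
After rotation:
Unpolarized light through the first polarizer → I₁ = ½ I₀, now polarized at 25°.
I₂ = I₁ cos²(54° − 25°) = 0.5 I₀ · cos²(29°) = 0.3825 I₀.
Ratio = 0.3825 / 0.125 = 3.06.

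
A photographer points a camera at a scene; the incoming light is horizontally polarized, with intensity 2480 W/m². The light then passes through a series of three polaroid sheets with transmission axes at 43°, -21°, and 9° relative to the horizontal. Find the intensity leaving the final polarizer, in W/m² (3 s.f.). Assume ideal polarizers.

I₁ = 2480 W/m² · cos²(43°) = 1326 W/m².
I₂ = I₁ · cos²(64°) = 1326 · 0.1922 = 254.9 W/m².
I₃ = I₂ · cos²(30°) = 254.9 · 0.75 = 191.2 W/m².

I ≈ 191 W/m²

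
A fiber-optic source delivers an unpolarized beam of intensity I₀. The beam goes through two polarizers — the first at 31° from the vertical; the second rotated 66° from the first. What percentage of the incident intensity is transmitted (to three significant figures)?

Unpolarized light through the first polarizer → I₁ = ½ I₀, now polarized at 31°.
I₂ = I₁ cos²(66°) = 0.5 · 0.1654 I₀ = 0.08272 I₀.
That is 8.272% of the incident intensity.

≈ 8.27%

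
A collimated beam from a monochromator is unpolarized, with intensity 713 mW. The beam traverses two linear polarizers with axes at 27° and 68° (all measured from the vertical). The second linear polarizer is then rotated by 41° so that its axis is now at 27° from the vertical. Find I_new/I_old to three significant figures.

I_new/I_old ≈ 1.76

Before rotation:
Unpolarized light through the first polarizer → I₁ = ½ I₀, now polarized at 27°.
I₂ = I₁ cos²(68° − 27°) = 0.5 I₀ · cos²(41°) = 0.2848 I₀.
After rotation:
Unpolarized light through the first polarizer → I₁ = ½ I₀, now polarized at 27°.
I₂ = I₁ cos²(27° − 27°) = 0.5 I₀ · cos²(0°) = 0.5 I₀.
Ratio = 0.5 / 0.2848 = 1.756.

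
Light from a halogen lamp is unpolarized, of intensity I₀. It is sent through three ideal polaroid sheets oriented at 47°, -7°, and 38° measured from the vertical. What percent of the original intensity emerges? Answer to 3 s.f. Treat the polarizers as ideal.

≈ 8.64%

Unpolarized light through the first polarizer → I₁ = ½ I₀, now polarized at 47°.
I₂ = I₁ cos²(-7° − 47°) = 0.5 I₀ · cos²(54°) = 0.1727 I₀.
I₃ = I₂ cos²(38° + 7°) = 0.1727 I₀ · cos²(45°) = 0.08637 I₀.
That is 8.637% of the incident intensity.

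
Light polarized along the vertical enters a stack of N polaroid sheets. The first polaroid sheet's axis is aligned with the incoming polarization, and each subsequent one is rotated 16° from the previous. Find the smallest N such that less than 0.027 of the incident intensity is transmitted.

N = 47

First polarizer is aligned with the polarization: full transmission.
Each further stage multiplies by cos²(16°) = 0.924.
After N polarizers: T = 0.924^(N−1). Require T < 0.027 ⇒ N−1 > ln(0.027)/ln(0.924) = 45.71, so N−1 ≥ 46 and N = 47.
Check: N=47 gives T = 0.02639 < 0.027; N=46 gives T = 0.02856.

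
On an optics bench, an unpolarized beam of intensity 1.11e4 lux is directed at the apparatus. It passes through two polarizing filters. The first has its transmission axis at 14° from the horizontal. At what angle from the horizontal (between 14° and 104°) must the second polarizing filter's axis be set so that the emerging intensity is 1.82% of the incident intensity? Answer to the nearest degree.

θ ≈ 93°

Unpolarized light through the first polarizer → I₁ = ½ I₀, now polarized at 14°.
Need I₂/I₀ = 0.0182, so cos²(θ − 14°) = 0.0182 / 0.5 = 0.0364.
θ − 14° = arccos(√0.0364) = 79.0°, giving θ ≈ 14 + 79.0 = 93.0°.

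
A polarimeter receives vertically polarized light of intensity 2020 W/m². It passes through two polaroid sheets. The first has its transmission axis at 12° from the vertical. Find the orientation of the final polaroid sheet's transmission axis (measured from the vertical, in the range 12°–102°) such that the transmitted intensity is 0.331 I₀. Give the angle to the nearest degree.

θ ≈ 66°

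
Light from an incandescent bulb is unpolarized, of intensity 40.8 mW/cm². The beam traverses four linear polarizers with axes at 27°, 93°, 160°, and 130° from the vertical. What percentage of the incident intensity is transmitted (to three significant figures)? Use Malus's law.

Unpolarized light through the first polarizer → I₁ = 40.8 mW/cm²/2 = 20.4 mW/cm², polarized at 27°.
I₂ = I₁ · cos²(66°) = 20.4 · 0.1654 = 3.375 mW/cm².
I₃ = I₂ · cos²(67°) = 3.375 · 0.1527 = 0.5152 mW/cm².
I₄ = I₃ · cos²(30°) = 0.5152 · 0.75 = 0.3864 mW/cm².
That is 0.9471% of the incident intensity.

≈ 0.947%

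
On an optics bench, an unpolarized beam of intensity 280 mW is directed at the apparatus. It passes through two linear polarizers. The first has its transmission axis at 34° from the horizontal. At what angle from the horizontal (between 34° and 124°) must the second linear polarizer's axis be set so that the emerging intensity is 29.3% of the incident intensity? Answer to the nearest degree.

θ ≈ 74°

Unpolarized light through the first polarizer → I₁ = ½ I₀, now polarized at 34°.
Need I₂/I₀ = 0.293, so cos²(θ − 34°) = 0.293 / 0.5 = 0.586.
θ − 34° = arccos(√0.586) = 40.0°, giving θ ≈ 34 + 40.0 = 74.0°.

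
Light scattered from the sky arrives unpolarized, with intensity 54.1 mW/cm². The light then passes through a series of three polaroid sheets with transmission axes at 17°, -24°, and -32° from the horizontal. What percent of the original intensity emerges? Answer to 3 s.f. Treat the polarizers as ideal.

Unpolarized light through the first polarizer → I₁ = 54.1 mW/cm²/2 = 27.05 mW/cm², polarized at 17°.
I₂ = I₁ · cos²(41°) = 27.05 · 0.5696 = 15.41 mW/cm².
I₃ = I₂ · cos²(8°) = 15.41 · 0.9806 = 15.11 mW/cm².
That is 27.93% of the incident intensity.

≈ 27.9%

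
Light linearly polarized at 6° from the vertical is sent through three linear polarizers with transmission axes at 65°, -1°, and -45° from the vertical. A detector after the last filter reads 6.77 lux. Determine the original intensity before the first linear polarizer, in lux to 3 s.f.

I₁ = I₀ cos²(65° − 6°) = I₀ cos²(59°) = 0.2653 I₀.
I₂ = I₁ cos²(-1° − 65°) = 0.2653 I₀ · cos²(66°) = 0.04388 I₀.
I₃ = I₂ cos²(-45° + 1°) = 0.04388 I₀ · cos²(44°) = 0.02271 I₀.
So 6.77 lux = 0.02271 I₀, giving I₀ = 6.77/0.02271 = 298.1 lux.

I₀ ≈ 298 lux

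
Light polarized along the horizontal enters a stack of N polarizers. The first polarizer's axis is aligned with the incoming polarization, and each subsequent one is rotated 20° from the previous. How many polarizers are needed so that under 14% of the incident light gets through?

First polarizer is aligned with the polarization: full transmission.
Each further stage multiplies by cos²(20°) = 0.883.
After N polarizers: T = 0.883^(N−1). Require T < 0.14 ⇒ N−1 > ln(0.14)/ln(0.883) = 15.80, so N−1 ≥ 16 and N = 17.
Check: N=17 gives T = 0.1366 < 0.14; N=16 gives T = 0.1547.

N = 17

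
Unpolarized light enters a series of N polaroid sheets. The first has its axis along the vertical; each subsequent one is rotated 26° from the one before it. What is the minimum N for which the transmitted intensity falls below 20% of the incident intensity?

First polarizer halves the unpolarized light: factor 1/2.
Each further stage multiplies by cos²(26°) = 0.8078.
After N polarizers: T = 0.5·0.8078^(N−1). Require T < 0.20 ⇒ N−1 > ln(0.20/0.5)/ln(0.8078) = 4.29, so N−1 ≥ 5 and N = 6.
Check: N=6 gives T = 0.172 < 0.20; N=5 gives T = 0.2129.

N = 6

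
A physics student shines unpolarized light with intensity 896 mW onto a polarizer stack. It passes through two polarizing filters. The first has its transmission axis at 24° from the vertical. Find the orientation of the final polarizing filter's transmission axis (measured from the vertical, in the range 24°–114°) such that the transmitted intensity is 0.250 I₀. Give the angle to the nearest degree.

Unpolarized light through the first polarizer → I₁ = ½ I₀, now polarized at 24°.
Need I₂/I₀ = 0.25, so cos²(θ − 24°) = 0.25 / 0.5 = 0.5.
θ − 24° = arccos(√0.5) = 45.0°, giving θ ≈ 24 + 45.0 = 69.0°.

θ ≈ 69°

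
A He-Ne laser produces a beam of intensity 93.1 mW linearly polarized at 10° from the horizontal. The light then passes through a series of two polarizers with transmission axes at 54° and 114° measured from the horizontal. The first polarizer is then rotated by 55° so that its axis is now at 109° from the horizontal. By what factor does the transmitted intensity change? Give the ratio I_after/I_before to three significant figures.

Before rotation:
I₁ = I₀ cos²(54° − 10°) = I₀ cos²(44°) = 0.5174 I₀.
I₂ = I₁ cos²(114° − 54°) = 0.5174 I₀ · cos²(60°) = 0.1294 I₀.
After rotation:
I₁ = I₀ cos²(109° − 10°) = I₀ cos²(81°) = 0.02447 I₀.
I₂ = I₁ cos²(114° − 109°) = 0.02447 I₀ · cos²(5°) = 0.02429 I₀.
Ratio = 0.02429 / 0.1294 = 0.1877.

I_new/I_old ≈ 0.188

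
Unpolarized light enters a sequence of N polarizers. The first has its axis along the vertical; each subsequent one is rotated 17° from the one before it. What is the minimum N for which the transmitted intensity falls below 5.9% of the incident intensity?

First polarizer halves the unpolarized light: factor 1/2.
Each further stage multiplies by cos²(17°) = 0.9145.
After N polarizers: T = 0.5·0.9145^(N−1). Require T < 0.059 ⇒ N−1 > ln(0.059/0.5)/ln(0.9145) = 23.92, so N−1 ≥ 24 and N = 25.
Check: N=25 gives T = 0.05856 < 0.059; N=24 gives T = 0.06403.

N = 25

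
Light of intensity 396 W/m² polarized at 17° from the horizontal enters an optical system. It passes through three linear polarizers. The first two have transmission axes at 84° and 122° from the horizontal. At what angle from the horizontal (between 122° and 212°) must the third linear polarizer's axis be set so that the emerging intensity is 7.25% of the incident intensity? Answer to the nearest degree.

θ ≈ 151°

I₁ = I₀ cos²(84° − 17°) = I₀ cos²(67°) = 0.1527 I₀.
I₂ = I₁ cos²(122° − 84°) = 0.1527 I₀ · cos²(38°) = 0.0948 I₀.
Need I₃/I₀ = 0.0725, so cos²(θ − 122°) = 0.0725 / 0.0948 = 0.7647.
θ − 122° = arccos(√0.7647) = 29.0°, giving θ ≈ 122 + 29.0 = 151.0°.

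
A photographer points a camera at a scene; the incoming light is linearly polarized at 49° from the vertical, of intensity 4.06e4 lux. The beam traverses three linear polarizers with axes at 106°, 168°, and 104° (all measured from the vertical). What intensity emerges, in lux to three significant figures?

I ≈ 510 lux

By Malus's law, I₁ = 4.06e4 lux · cos²(57°) = 1.204e+04 lux.
I₂ = I₁ · cos²(62°) = 1.204e+04 · 0.2204 = 2654 lux.
I₃ = I₂ · cos²(64°) = 2654 · 0.1922 = 510.1 lux.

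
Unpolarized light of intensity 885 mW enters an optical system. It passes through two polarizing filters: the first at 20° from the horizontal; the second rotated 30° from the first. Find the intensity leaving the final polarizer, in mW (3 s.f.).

Unpolarized light through the first polarizer → I₁ = 885 mW/2 = 442.5 mW, polarized at 20°.
I₂ = I₁ · cos²(30°) = 442.5 · 0.75 = 331.9 mW.

I ≈ 332 mW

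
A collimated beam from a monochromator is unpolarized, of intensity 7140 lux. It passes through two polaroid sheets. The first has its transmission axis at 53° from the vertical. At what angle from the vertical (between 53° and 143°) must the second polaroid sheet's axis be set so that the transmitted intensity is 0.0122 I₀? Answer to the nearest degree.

θ ≈ 134°

Unpolarized light through the first polarizer → I₁ = ½ I₀, now polarized at 53°.
Need I₂/I₀ = 0.0122, so cos²(θ − 53°) = 0.0122 / 0.5 = 0.0244.
θ − 53° = arccos(√0.0244) = 81.0°, giving θ ≈ 53 + 81.0 = 134.0°.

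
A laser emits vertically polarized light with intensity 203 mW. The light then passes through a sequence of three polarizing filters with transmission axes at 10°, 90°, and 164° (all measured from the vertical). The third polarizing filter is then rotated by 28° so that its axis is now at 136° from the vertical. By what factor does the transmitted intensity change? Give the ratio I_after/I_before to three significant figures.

Before rotation:
By Malus's law, I₁ = I₀ cos²(10° − 0°) = I₀ cos²(10°) = 0.9698 I₀.
I₂ = I₁ cos²(90° − 10°) = 0.9698 I₀ · cos²(80°) = 0.02924 I₀.
I₃ = I₂ cos²(164° − 90°) = 0.02924 I₀ · cos²(74°) = 0.002222 I₀.
After rotation:
I₁ = I₀ cos²(10° − 0°) = I₀ cos²(10°) = 0.9698 I₀.
I₂ = I₁ cos²(90° − 10°) = 0.9698 I₀ · cos²(80°) = 0.02924 I₀.
I₃ = I₂ cos²(136° − 90°) = 0.02924 I₀ · cos²(46°) = 0.01411 I₀.
Ratio = 0.01411 / 0.002222 = 6.351.

I_new/I_old ≈ 6.35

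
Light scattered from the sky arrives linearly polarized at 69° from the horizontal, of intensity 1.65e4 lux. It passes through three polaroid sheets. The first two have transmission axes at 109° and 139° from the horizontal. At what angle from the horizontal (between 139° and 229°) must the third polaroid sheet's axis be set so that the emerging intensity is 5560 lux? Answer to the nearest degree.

θ ≈ 168°

By Malus's law, I₁ = I₀ cos²(109° − 69°) = I₀ cos²(40°) = 0.5868 I₀.
I₂ = I₁ cos²(139° − 109°) = 0.5868 I₀ · cos²(30°) = 0.4401 I₀.
Target fraction: 5560 / 1.65e4 lux = 0.337 of I₀.
Need I₃/I₀ = 0.337, so cos²(θ − 139°) = 0.337 / 0.4401 = 0.7656.
θ − 139° = arccos(√0.7656) = 29.0°, giving θ ≈ 139 + 29.0 = 168.0°.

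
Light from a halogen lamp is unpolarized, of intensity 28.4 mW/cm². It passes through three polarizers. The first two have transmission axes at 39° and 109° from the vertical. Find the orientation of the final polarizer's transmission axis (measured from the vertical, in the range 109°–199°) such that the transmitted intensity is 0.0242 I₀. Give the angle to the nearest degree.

θ ≈ 159°

Unpolarized light through the first polarizer → I₁ = ½ I₀, now polarized at 39°.
I₂ = I₁ cos²(109° − 39°) = 0.5 I₀ · cos²(70°) = 0.05849 I₀.
Need I₃/I₀ = 0.0242, so cos²(θ − 109°) = 0.0242 / 0.05849 = 0.4138.
θ − 109° = arccos(√0.4138) = 50.0°, giving θ ≈ 109 + 50.0 = 159.0°.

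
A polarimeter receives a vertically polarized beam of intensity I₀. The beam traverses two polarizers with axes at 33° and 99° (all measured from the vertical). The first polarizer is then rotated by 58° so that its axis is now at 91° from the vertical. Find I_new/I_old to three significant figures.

Before rotation:
I₁ = I₀ cos²(33° − 0°) = I₀ cos²(33°) = 0.7034 I₀.
I₂ = I₁ cos²(99° − 33°) = 0.7034 I₀ · cos²(66°) = 0.1164 I₀.
After rotation:
I₁ = I₀ cos²(91° − 0°) = I₀ cos²(89°) = 0.0003046 I₀.
I₂ = I₁ cos²(99° − 91°) = 0.0003046 I₀ · cos²(8°) = 0.0002987 I₀.
Ratio = 0.0002987 / 0.1164 = 0.002567.

I_new/I_old ≈ 0.00257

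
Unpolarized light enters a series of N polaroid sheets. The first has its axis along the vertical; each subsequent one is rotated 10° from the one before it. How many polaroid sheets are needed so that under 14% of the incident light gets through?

N = 43

First polarizer halves the unpolarized light: factor 1/2.
Each further stage multiplies by cos²(10°) = 0.9698.
After N polarizers: T = 0.5·0.9698^(N−1). Require T < 0.14 ⇒ N−1 > ln(0.14/0.5)/ln(0.9698) = 41.58, so N−1 ≥ 42 and N = 43.
Check: N=43 gives T = 0.1382 < 0.14; N=42 gives T = 0.1425.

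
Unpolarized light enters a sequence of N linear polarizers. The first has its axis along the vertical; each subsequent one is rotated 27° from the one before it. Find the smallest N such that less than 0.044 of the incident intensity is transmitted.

N = 12

First polarizer halves the unpolarized light: factor 1/2.
Each further stage multiplies by cos²(27°) = 0.7939.
After N polarizers: T = 0.5·0.7939^(N−1). Require T < 0.044 ⇒ N−1 > ln(0.044/0.5)/ln(0.7939) = 10.53, so N−1 ≥ 11 and N = 12.
Check: N=12 gives T = 0.03948 < 0.044; N=11 gives T = 0.04973.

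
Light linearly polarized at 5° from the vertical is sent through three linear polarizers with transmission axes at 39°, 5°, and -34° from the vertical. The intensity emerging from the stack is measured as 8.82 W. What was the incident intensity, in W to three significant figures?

I₀ ≈ 30.9 W

I₁ = I₀ cos²(39° − 5°) = I₀ cos²(34°) = 0.6873 I₀.
I₂ = I₁ cos²(5° − 39°) = 0.6873 I₀ · cos²(34°) = 0.4724 I₀.
I₃ = I₂ cos²(-34° − 5°) = 0.4724 I₀ · cos²(39°) = 0.2853 I₀.
So 8.82 W = 0.2853 I₀, giving I₀ = 8.82/0.2853 = 30.91 W.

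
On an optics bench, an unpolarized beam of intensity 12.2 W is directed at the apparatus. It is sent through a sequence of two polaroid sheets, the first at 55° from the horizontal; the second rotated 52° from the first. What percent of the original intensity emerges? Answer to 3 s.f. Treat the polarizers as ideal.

≈ 19.0%

Unpolarized light through the first polarizer → I₁ = 12.2 W/2 = 6.1 W, polarized at 55°.
I₂ = I₁ · cos²(52°) = 6.1 · 0.379 = 2.312 W.
That is 18.95% of the incident intensity.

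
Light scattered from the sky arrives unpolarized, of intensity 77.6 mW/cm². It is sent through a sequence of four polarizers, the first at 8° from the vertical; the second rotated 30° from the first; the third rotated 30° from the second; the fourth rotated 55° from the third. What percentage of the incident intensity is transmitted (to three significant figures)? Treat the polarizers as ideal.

Unpolarized light through the first polarizer → I₁ = 77.6 mW/cm²/2 = 38.8 mW/cm², polarized at 8°.
I₂ = I₁ · cos²(30°) = 38.8 · 0.75 = 29.1 mW/cm².
I₃ = I₂ · cos²(30°) = 29.1 · 0.75 = 21.83 mW/cm².
I₄ = I₃ · cos²(55°) = 21.83 · 0.329 = 7.18 mW/cm².
That is 9.253% of the incident intensity.

≈ 9.25%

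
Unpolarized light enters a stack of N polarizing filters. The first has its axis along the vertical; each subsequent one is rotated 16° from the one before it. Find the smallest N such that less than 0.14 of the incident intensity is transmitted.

First polarizer halves the unpolarized light: factor 1/2.
Each further stage multiplies by cos²(16°) = 0.924.
After N polarizers: T = 0.5·0.924^(N−1). Require T < 0.14 ⇒ N−1 > ln(0.14/0.5)/ln(0.924) = 16.11, so N−1 ≥ 17 and N = 18.
Check: N=18 gives T = 0.1305 < 0.14; N=17 gives T = 0.1412.

N = 18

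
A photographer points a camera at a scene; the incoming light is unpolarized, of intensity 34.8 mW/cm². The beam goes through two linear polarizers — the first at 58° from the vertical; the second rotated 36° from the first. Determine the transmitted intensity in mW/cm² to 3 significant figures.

Unpolarized light through the first polarizer → I₁ = 34.8 mW/cm²/2 = 17.4 mW/cm², polarized at 58°.
I₂ = I₁ · cos²(36°) = 17.4 · 0.6545 = 11.39 mW/cm².

I ≈ 11.4 mW/cm²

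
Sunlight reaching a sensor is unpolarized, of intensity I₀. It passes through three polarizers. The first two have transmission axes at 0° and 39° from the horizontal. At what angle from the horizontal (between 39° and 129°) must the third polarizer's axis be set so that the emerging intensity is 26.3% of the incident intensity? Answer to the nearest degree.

θ ≈ 60°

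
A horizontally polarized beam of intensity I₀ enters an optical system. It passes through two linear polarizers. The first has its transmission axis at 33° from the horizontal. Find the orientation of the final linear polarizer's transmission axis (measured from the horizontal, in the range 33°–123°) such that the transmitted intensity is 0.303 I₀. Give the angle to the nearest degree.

θ ≈ 82°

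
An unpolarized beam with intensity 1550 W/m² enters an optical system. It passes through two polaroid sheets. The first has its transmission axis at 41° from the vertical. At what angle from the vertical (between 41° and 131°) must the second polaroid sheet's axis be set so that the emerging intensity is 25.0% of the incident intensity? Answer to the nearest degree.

Unpolarized light through the first polarizer → I₁ = ½ I₀, now polarized at 41°.
Need I₂/I₀ = 0.25, so cos²(θ − 41°) = 0.25 / 0.5 = 0.5.
θ − 41° = arccos(√0.5) = 45.0°, giving θ ≈ 41 + 45.0 = 86.0°.

θ ≈ 86°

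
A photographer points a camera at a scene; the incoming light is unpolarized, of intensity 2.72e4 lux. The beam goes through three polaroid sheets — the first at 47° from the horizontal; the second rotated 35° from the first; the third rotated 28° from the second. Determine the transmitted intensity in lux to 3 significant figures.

Unpolarized light through the first polarizer → I₁ = 2.72e4 lux/2 = 1.36e+04 lux, polarized at 47°.
I₂ = I₁ · cos²(35°) = 1.36e+04 · 0.671 = 9126 lux.
I₃ = I₂ · cos²(28°) = 9126 · 0.7796 = 7114 lux.

I ≈ 7110 lux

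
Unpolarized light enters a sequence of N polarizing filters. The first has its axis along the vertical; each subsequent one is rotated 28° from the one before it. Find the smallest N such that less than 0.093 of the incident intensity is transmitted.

N = 8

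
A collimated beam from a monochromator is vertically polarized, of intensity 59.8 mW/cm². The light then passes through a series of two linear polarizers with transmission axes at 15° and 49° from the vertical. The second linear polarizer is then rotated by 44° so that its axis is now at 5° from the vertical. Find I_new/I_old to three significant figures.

I_new/I_old ≈ 1.41

Before rotation:
By Malus's law, I₁ = I₀ cos²(15° − 0°) = I₀ cos²(15°) = 0.933 I₀.
I₂ = I₁ cos²(49° − 15°) = 0.933 I₀ · cos²(34°) = 0.6413 I₀.
After rotation:
I₁ = I₀ cos²(15° − 0°) = I₀ cos²(15°) = 0.933 I₀.
I₂ = I₁ cos²(5° − 15°) = 0.933 I₀ · cos²(10°) = 0.9049 I₀.
Ratio = 0.9049 / 0.6413 = 1.411.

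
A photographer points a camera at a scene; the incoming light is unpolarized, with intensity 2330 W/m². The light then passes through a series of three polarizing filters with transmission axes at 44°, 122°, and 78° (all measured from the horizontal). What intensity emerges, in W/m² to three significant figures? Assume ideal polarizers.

I ≈ 26.1 W/m²

Unpolarized light through the first polarizer → I₁ = 2330 W/m²/2 = 1165 W/m², polarized at 44°.
I₂ = I₁ · cos²(78°) = 1165 · 0.04323 = 50.36 W/m².
I₃ = I₂ · cos²(44°) = 50.36 · 0.5174 = 26.06 W/m².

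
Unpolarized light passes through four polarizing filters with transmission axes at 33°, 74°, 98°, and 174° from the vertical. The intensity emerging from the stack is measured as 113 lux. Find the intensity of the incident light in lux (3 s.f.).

Unpolarized light through the first polarizer → I₁ = ½ I₀, now polarized at 33°.
I₂ = I₁ cos²(74° − 33°) = 0.5 I₀ · cos²(41°) = 0.2848 I₀.
I₃ = I₂ cos²(98° − 74°) = 0.2848 I₀ · cos²(24°) = 0.2377 I₀.
I₄ = I₃ cos²(174° − 98°) = 0.2377 I₀ · cos²(76°) = 0.01391 I₀.
So 113 lux = 0.01391 I₀, giving I₀ = 113/0.01391 = 8123 lux.

I₀ ≈ 8120 lux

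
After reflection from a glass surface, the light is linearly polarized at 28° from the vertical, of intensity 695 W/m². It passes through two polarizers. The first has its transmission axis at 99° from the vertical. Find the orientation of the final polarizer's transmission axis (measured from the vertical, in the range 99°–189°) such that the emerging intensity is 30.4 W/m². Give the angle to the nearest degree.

θ ≈ 149°

By Malus's law, I₁ = I₀ cos²(99° − 28°) = I₀ cos²(71°) = 0.106 I₀.
Target fraction: 30.4 / 695 W/m² = 0.04374 of I₀.
Need I₂/I₀ = 0.04374, so cos²(θ − 99°) = 0.04374 / 0.106 = 0.4127.
θ − 99° = arccos(√0.4127) = 50.0°, giving θ ≈ 99 + 50.0 = 149.0°.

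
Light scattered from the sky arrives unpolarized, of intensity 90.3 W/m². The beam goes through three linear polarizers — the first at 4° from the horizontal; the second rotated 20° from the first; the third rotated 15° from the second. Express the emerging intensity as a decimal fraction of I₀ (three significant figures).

I/I₀ ≈ 0.412

Unpolarized light through the first polarizer → I₁ = 90.3 W/m²/2 = 45.15 W/m², polarized at 4°.
I₂ = I₁ · cos²(20°) = 45.15 · 0.883 = 39.87 W/m².
I₃ = I₂ · cos²(15°) = 39.87 · 0.933 = 37.2 W/m².
Transmitted fraction = 0.4119.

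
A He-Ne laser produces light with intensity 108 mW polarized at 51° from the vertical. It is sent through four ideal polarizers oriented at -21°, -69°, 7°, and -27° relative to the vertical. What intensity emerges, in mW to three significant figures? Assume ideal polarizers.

By Malus's law, I₁ = 108 mW · cos²(72°) = 10.31 mW.
I₂ = I₁ · cos²(48°) = 10.31 · 0.4477 = 4.618 mW.
I₃ = I₂ · cos²(76°) = 4.618 · 0.05853 = 0.2702 mW.
I₄ = I₃ · cos²(34°) = 0.2702 · 0.6873 = 0.1857 mW.

I ≈ 0.186 mW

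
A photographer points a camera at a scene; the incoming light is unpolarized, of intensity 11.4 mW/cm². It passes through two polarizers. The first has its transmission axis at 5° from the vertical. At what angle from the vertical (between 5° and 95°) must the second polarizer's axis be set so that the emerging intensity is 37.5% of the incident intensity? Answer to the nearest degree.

Unpolarized light through the first polarizer → I₁ = ½ I₀, now polarized at 5°.
Need I₂/I₀ = 0.375, so cos²(θ − 5°) = 0.375 / 0.5 = 0.75.
θ − 5° = arccos(√0.75) = 30.0°, giving θ ≈ 5 + 30.0 = 35.0°.

θ ≈ 35°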